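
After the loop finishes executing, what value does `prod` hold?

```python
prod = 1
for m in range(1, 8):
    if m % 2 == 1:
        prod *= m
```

Let's trace through this code step by step.

Initialize: prod = 1
Entering loop: for m in range(1, 8):
After iteration 1: m = 1, prod = 1
After iteration 2: m = 2, prod = 1
After iteration 3: m = 3, prod = 3
After iteration 4: m = 4, prod = 3
After iteration 5: m = 5, prod = 15
After iteration 6: m = 6, prod = 15
After iteration 7: m = 7, prod = 105
Loop ends.

Final answer: 105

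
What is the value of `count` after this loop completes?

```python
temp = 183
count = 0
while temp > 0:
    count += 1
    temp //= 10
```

Let's trace through this code step by step.

Initialize: temp = 183
Initialize: count = 0
Entering loop: while temp > 0:
After iteration 1: temp = 18, count = 1
After iteration 2: temp = 1, count = 2
After iteration 3: temp = 0, count = 3
Loop ends.

Final answer: 3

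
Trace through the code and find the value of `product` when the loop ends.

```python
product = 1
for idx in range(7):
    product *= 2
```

Let's trace through this code step by step.

Initialize: product = 1
Entering loop: for idx in range(7):
After iteration 1: idx = 0, product = 2
After iteration 2: idx = 1, product = 4
After iteration 3: idx = 2, product = 8
After iteration 4: idx = 3, product = 16
After iteration 5: idx = 4, product = 32
After iteration 6: idx = 5, product = 64
After iteration 7: idx = 6, product = 128
Loop ends.

Final answer: 128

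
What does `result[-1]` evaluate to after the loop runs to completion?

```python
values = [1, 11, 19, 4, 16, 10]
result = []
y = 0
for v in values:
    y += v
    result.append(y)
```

Let's trace through this code step by step.

Initialize: values = [1, 11, 19, 4, 16, 10]
Initialize: result = []
Initialize: y = 0
Entering loop: for v in values:
After iteration 1: v = 1, result = [1], y = 1
After iteration 2: v = 11, result = [1, 12], y = 12
After iteration 3: v = 19, result = [1, 12, 31], y = 31
After iteration 4: v = 4, result = [1, 12, 31, 35], y = 35
After iteration 5: v = 16, result = [1, 12, 31, 35, 51], y = 51
After iteration 6: v = 10, result = [1, 12, 31, 35, 51, 61], y = 61
Loop ends.
result[-1] = 61

Final answer: 61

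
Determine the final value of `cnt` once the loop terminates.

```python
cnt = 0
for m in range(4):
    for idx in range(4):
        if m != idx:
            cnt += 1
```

Let's trace through this code step by step.

Initialize: cnt = 0
Entering loop: for m in range(4):
After iteration 1: m = 0, cnt = 3
After iteration 2: m = 1, cnt = 6
After iteration 3: m = 2, cnt = 9
After iteration 4: m = 3, cnt = 12
Loop ends.

Final answer: 12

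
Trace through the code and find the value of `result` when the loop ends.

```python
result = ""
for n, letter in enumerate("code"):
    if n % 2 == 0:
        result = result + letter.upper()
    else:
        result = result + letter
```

Let's trace through this code step by step.

Initialize: result = ''
Entering loop: for n, letter in enumerate("code"):
After iteration 1: n = 0, letter = 'c', result = 'C'
After iteration 2: n = 1, letter = 'o', result = 'Co'
After iteration 3: n = 2, letter = 'd', result = 'CoD'
After iteration 4: n = 3, letter = 'e', result = 'CoDe'
Loop ends.

Final answer: 'CoDe'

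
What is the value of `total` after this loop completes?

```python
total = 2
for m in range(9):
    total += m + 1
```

Let's trace through this code step by step.

Initialize: total = 2
Entering loop: for m in range(9):
After iteration 1: m = 0, total = 3
After iteration 2: m = 1, total = 5
After iteration 3: m = 2, total = 8
After iteration 4: m = 3, total = 12
After iteration 5: m = 4, total = 17
After iteration 6: m = 5, total = 23
After iteration 7: m = 6, total = 30
After iteration 8: m = 7, total = 38
After iteration 9: m = 8, total = 47
Loop ends.

Final answer: 47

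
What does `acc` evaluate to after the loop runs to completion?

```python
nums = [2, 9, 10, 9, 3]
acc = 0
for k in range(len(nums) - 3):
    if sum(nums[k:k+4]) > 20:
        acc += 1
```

Let's trace through this code step by step.

Initialize: nums = [2, 9, 10, 9, 3]
Initialize: acc = 0
Entering loop: for k in range(len(nums) - 3):
After iteration 1: k = 0, acc = 1
After iteration 2: k = 1, acc = 2
Loop ends.

Final answer: 2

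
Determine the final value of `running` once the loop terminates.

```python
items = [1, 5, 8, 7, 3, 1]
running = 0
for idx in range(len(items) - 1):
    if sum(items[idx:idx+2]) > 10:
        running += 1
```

Let's trace through this code step by step.

Initialize: items = [1, 5, 8, 7, 3, 1]
Initialize: running = 0
Entering loop: for idx in range(len(items) - 1):
After iteration 1: idx = 0, running = 0
After iteration 2: idx = 1, running = 1
After iteration 3: idx = 2, running = 2
After iteration 4: idx = 3, running = 2
After iteration 5: idx = 4, running = 2
Loop ends.

Final answer: 2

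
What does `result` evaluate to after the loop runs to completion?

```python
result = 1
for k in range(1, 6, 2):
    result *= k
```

Let's trace through this code step by step.

Initialize: result = 1
Entering loop: for k in range(1, 6, 2):
After iteration 1: k = 1, result = 1
After iteration 2: k = 3, result = 3
After iteration 3: k = 5, result = 15
Loop ends.

Final answer: 15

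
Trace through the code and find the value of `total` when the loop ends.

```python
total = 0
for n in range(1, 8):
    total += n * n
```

Let's trace through this code step by step.

Initialize: total = 0
Entering loop: for n in range(1, 8):
After iteration 1: n = 1, total = 1
After iteration 2: n = 2, total = 5
After iteration 3: n = 3, total = 14
After iteration 4: n = 4, total = 30
After iteration 5: n = 5, total = 55
After iteration 6: n = 6, total = 91
After iteration 7: n = 7, total = 140
Loop ends.

Final answer: 140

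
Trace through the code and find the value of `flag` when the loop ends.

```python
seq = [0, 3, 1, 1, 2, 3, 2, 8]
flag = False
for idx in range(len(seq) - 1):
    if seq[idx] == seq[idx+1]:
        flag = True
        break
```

Let's trace through this code step by step.

Initialize: seq = [0, 3, 1, 1, 2, 3, 2, 8]
Initialize: flag = False
Entering loop: for idx in range(len(seq) - 1):
After iteration 1: idx = 0, flag = False
After iteration 2: idx = 1, flag = False
After iteration 3: idx = 2, flag = True
Loop ends.

Final answer: True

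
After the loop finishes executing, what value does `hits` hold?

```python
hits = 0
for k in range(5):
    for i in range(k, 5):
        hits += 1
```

Let's trace through this code step by step.

Initialize: hits = 0
Entering loop: for k in range(5):
After iteration 1: k = 0, hits = 5
After iteration 2: k = 1, hits = 9
After iteration 3: k = 2, hits = 12
After iteration 4: k = 3, hits = 14
After iteration 5: k = 4, hits = 15
Loop ends.

Final answer: 15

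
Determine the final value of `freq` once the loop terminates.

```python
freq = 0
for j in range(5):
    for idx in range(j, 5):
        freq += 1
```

Let's trace through this code step by step.

Initialize: freq = 0
Entering loop: for j in range(5):
After iteration 1: j = 0, freq = 5
After iteration 2: j = 1, freq = 9
After iteration 3: j = 2, freq = 12
After iteration 4: j = 3, freq = 14
After iteration 5: j = 4, freq = 15
Loop ends.

Final answer: 15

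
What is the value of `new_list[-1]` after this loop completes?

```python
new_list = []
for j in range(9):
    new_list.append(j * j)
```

Let's trace through this code step by step.

Initialize: new_list = []
Entering loop: for j in range(9):
After iteration 1: j = 0, new_list = [0]
After iteration 2: j = 1, new_list = [0, 1]
After iteration 3: j = 2, new_list = [0, 1, 4]
After iteration 4: j = 3, new_list = [0, 1, 4, 9]
After iteration 5: j = 4, new_list = [0, 1, 4, 9, 16]
After iteration 6: j = 5, new_list = [0, 1, 4, 9, 16, 25]
After iteration 7: j = 6, new_list = [0, 1, 4, 9, 16, 25, 36]
After iteration 8: j = 7, new_list = [0, 1, 4, 9, 16, 25, 36, 49]
After iteration 9: j = 8, new_list = [0, 1, 4, 9, 16, 25, 36, 49, 64]
Loop ends.
new_list[-1] = 64

Final answer: 64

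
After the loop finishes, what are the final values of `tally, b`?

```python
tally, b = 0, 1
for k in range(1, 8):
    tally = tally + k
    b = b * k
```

Let's trace through this code step by step.

Initialize: tally = 0
Initialize: b = 1
Entering loop: for k in range(1, 8):
After iteration 1: k = 1, tally = 1, b = 1
After iteration 2: k = 2, tally = 3, b = 2
After iteration 3: k = 3, tally = 6, b = 6
After iteration 4: k = 4, tally = 10, b = 24
After iteration 5: k = 5, tally = 15, b = 120
After iteration 6: k = 6, tally = 21, b = 720
After iteration 7: k = 7, tally = 28, b = 5040
Loop ends.

Final answer: 28, 5040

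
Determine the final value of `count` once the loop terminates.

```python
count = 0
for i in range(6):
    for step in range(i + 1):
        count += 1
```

Let's trace through this code step by step.

Initialize: count = 0
Entering loop: for i in range(6):
After iteration 1: i = 0, count = 1, step = 0
After iteration 2: i = 1, count = 3, step = 1
After iteration 3: i = 2, count = 6, step = 2
After iteration 4: i = 3, count = 10, step = 3
After iteration 5: i = 4, count = 15, step = 4
After iteration 6: i = 5, count = 21, step = 5
Loop ends.

Final answer: 21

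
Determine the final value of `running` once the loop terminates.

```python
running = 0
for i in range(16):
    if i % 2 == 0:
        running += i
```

Let's trace through this code step by step.

Initialize: running = 0
Entering loop: for i in range(16):
After iteration 1: i = 0, running = 0
After iteration 2: i = 1, running = 0
After iteration 3: i = 2, running = 2
After iteration 4: i = 3, running = 2
After iteration 5: i = 4, running = 6
After iteration 6: i = 5, running = 6
After iteration 7: i = 6, running = 12
After iteration 8: i = 7, running = 12
After iteration 9: i = 8, running = 20
After iteration 10: i = 9, running = 20
After iteration 11: i = 10, running = 30
After iteration 12: i = 11, running = 30
After iteration 13: i = 12, running = 42
After iteration 14: i = 13, running = 42
After iteration 15: i = 14, running = 56
After iteration 16: i = 15, running = 56
Loop ends.

Final answer: 56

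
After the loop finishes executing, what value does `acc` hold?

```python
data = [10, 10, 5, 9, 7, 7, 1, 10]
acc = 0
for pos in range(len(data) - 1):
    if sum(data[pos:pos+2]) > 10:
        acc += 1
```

Let's trace through this code step by step.

Initialize: data = [10, 10, 5, 9, 7, 7, 1, 10]
Initialize: acc = 0
Entering loop: for pos in range(len(data) - 1):
After iteration 1: pos = 0, acc = 1
After iteration 2: pos = 1, acc = 2
After iteration 3: pos = 2, acc = 3
After iteration 4: pos = 3, acc = 4
After iteration 5: pos = 4, acc = 5
After iteration 6: pos = 5, acc = 5
After iteration 7: pos = 6, acc = 6
Loop ends.

Final answer: 6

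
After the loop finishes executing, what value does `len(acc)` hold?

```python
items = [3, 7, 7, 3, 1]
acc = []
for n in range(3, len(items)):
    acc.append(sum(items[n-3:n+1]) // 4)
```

Let's trace through this code step by step.

Initialize: items = [3, 7, 7, 3, 1]
Initialize: acc = []
Entering loop: for n in range(3, len(items)):
After iteration 1: n = 3, acc = [5]
After iteration 2: n = 4, acc = [5, 4]
Loop ends.
len(acc) = 2

Final answer: 2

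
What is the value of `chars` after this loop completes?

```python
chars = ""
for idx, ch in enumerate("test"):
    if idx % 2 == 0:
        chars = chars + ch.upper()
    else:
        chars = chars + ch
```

Let's trace through this code step by step.

Initialize: chars = ''
Entering loop: for idx, ch in enumerate("test"):
After iteration 1: idx = 0, ch = 't', chars = 'T'
After iteration 2: idx = 1, ch = 'e', chars = 'Te'
After iteration 3: idx = 2, ch = 's', chars = 'TeS'
After iteration 4: idx = 3, ch = 't', chars = 'TeSt'
Loop ends.

Final answer: 'TeSt'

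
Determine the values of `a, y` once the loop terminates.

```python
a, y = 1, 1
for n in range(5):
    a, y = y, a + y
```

Let's trace through this code step by step.

Initialize: a = 1
Initialize: y = 1
Entering loop: for n in range(5):
After iteration 1: n = 0, a = 1, y = 2
After iteration 2: n = 1, a = 2, y = 3
After iteration 3: n = 2, a = 3, y = 5
After iteration 4: n = 3, a = 5, y = 8
After iteration 5: n = 4, a = 8, y = 13
Loop ends.

Final answer: 8, 13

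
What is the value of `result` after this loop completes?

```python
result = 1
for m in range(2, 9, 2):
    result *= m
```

Let's trace through this code step by step.

Initialize: result = 1
Entering loop: for m in range(2, 9, 2):
After iteration 1: m = 2, result = 2
After iteration 2: m = 4, result = 8
After iteration 3: m = 6, result = 48
After iteration 4: m = 8, result = 384
Loop ends.

Final answer: 384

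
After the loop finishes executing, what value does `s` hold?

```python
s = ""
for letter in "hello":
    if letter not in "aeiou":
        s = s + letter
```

Let's trace through this code step by step.

Initialize: s = ''
Entering loop: for letter in "hello":
After iteration 1: letter = 'h', s = 'h'
After iteration 2: letter = 'e', s = 'h'
After iteration 3: letter = 'l', s = 'hl'
After iteration 4: letter = 'l', s = 'hll'
After iteration 5: letter = 'o', s = 'hll'
Loop ends.

Final answer: 'hll'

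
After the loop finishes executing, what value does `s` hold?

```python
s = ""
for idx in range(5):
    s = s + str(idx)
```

Let's trace through this code step by step.

Initialize: s = ''
Entering loop: for idx in range(5):
After iteration 1: idx = 0, s = '0'
After iteration 2: idx = 1, s = '01'
After iteration 3: idx = 2, s = '012'
After iteration 4: idx = 3, s = '0123'
After iteration 5: idx = 4, s = '01234'
Loop ends.

Final answer: '01234'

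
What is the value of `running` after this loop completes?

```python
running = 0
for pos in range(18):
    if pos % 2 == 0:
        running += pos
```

Let's trace through this code step by step.

Initialize: running = 0
Entering loop: for pos in range(18):
After iteration 1: pos = 0, running = 0
After iteration 2: pos = 1, running = 0
After iteration 3: pos = 2, running = 2
After iteration 4: pos = 3, running = 2
After iteration 5: pos = 4, running = 6
After iteration 6: pos = 5, running = 6
After iteration 7: pos = 6, running = 12
After iteration 8: pos = 7, running = 12
After iteration 9: pos = 8, running = 20
After iteration 10: pos = 9, running = 20
After iteration 11: pos = 10, running = 30
After iteration 12: pos = 11, running = 30
After iteration 13: pos = 12, running = 42
After iteration 14: pos = 13, running = 42
After iteration 15: pos = 14, running = 56
After iteration 16: pos = 15, running = 56
After iteration 17: pos = 16, running = 72
After iteration 18: pos = 17, running = 72
Loop ends.

Final answer: 72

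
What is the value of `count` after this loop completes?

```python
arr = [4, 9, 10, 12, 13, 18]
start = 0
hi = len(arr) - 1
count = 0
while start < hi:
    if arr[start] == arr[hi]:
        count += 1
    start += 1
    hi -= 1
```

Let's trace through this code step by step.

Initialize: arr = [4, 9, 10, 12, 13, 18]
Initialize: start = 0
Initialize: hi = 5
Initialize: count = 0
Entering loop: while start < hi:
After iteration 1: start = 1, hi = 4, count = 0
After iteration 2: start = 2, hi = 3, count = 0
After iteration 3: start = 3, hi = 2, count = 0
Loop ends.

Final answer: 0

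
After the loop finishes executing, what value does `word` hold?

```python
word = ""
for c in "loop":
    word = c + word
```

Let's trace through this code step by step.

Initialize: word = ''
Entering loop: for c in "loop":
After iteration 1: c = 'l', word = 'l'
After iteration 2: c = 'o', word = 'ol'
After iteration 3: c = 'o', word = 'ool'
After iteration 4: c = 'p', word = 'pool'
Loop ends.

Final answer: 'pool'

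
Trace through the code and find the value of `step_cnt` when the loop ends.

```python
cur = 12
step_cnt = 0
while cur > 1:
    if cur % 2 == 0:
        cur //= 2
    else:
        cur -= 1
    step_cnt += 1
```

Let's trace through this code step by step.

Initialize: cur = 12
Initialize: step_cnt = 0
Entering loop: while cur > 1:
After iteration 1: cur = 6, step_cnt = 1
After iteration 2: cur = 3, step_cnt = 2
After iteration 3: cur = 2, step_cnt = 3
After iteration 4: cur = 1, step_cnt = 4
Loop ends.

Final answer: 4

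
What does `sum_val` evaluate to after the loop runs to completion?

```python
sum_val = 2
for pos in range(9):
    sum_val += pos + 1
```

Let's trace through this code step by step.

Initialize: sum_val = 2
Entering loop: for pos in range(9):
After iteration 1: pos = 0, sum_val = 3
After iteration 2: pos = 1, sum_val = 5
After iteration 3: pos = 2, sum_val = 8
After iteration 4: pos = 3, sum_val = 12
After iteration 5: pos = 4, sum_val = 17
After iteration 6: pos = 5, sum_val = 23
After iteration 7: pos = 6, sum_val = 30
After iteration 8: pos = 7, sum_val = 38
After iteration 9: pos = 8, sum_val = 47
Loop ends.

Final answer: 47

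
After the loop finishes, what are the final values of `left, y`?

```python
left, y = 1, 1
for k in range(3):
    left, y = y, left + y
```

Let's trace through this code step by step.

Initialize: left = 1
Initialize: y = 1
Entering loop: for k in range(3):
After iteration 1: k = 0, left = 1, y = 2
After iteration 2: k = 1, left = 2, y = 3
After iteration 3: k = 2, left = 3, y = 5
Loop ends.

Final answer: 3, 5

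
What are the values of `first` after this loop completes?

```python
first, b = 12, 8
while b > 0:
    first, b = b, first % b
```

Let's trace through this code step by step.

Initialize: first = 12
Initialize: b = 8
Entering loop: while b > 0:
After iteration 1: first = 8, b = 4
After iteration 2: first = 4, b = 0
Loop ends.

Final answer: 4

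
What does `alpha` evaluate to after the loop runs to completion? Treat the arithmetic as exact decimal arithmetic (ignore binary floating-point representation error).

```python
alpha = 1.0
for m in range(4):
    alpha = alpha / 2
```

Let's trace through this code step by step.

Initialize: alpha = 1.0
Entering loop: for m in range(4):
After iteration 1: m = 0, alpha = 0.5
After iteration 2: m = 1, alpha = 0.25
After iteration 3: m = 2, alpha = 0.125
After iteration 4: m = 3, alpha = 0.0625
Loop ends.

Final answer: 0.0625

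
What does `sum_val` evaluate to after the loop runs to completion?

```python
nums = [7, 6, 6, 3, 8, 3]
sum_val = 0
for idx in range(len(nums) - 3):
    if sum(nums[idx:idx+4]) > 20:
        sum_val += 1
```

Let's trace through this code step by step.

Initialize: nums = [7, 6, 6, 3, 8, 3]
Initialize: sum_val = 0
Entering loop: for idx in range(len(nums) - 3):
After iteration 1: idx = 0, sum_val = 1
After iteration 2: idx = 1, sum_val = 2
After iteration 3: idx = 2, sum_val = 2
Loop ends.

Final answer: 2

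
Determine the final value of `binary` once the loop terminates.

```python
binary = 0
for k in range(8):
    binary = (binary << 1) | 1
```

Let's trace through this code step by step.

Initialize: binary = 0
Entering loop: for k in range(8):
After iteration 1: k = 0, binary = 1
After iteration 2: k = 1, binary = 3
After iteration 3: k = 2, binary = 7
After iteration 4: k = 3, binary = 15
After iteration 5: k = 4, binary = 31
After iteration 6: k = 5, binary = 63
After iteration 7: k = 6, binary = 127
After iteration 8: k = 7, binary = 255
Loop ends.

Final answer: 255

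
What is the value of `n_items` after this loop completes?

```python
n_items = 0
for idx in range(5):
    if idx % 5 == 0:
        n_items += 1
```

Let's trace through this code step by step.

Initialize: n_items = 0
Entering loop: for idx in range(5):
After iteration 1: idx = 0, n_items = 1
After iteration 2: idx = 1, n_items = 1
After iteration 3: idx = 2, n_items = 1
After iteration 4: idx = 3, n_items = 1
After iteration 5: idx = 4, n_items = 1
Loop ends.

Final answer: 1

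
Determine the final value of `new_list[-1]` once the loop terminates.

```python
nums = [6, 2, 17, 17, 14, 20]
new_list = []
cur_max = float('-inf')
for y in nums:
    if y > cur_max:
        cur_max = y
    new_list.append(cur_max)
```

Let's trace through this code step by step.

Initialize: nums = [6, 2, 17, 17, 14, 20]
Initialize: new_list = []
Initialize: cur_max = -inf
Entering loop: for y in nums:
After iteration 1: y = 6, new_list = [6], cur_max = 6
After iteration 2: y = 2, new_list = [6, 6], cur_max = 6
After iteration 3: y = 17, new_list = [6, 6, 17], cur_max = 17
After iteration 4: y = 17, new_list = [6, 6, 17, 17], cur_max = 17
After iteration 5: y = 14, new_list = [6, 6, 17, 17, 17], cur_max = 17
After iteration 6: y = 20, new_list = [6, 6, 17, 17, 17, 20], cur_max = 20
Loop ends.
new_list[-1] = 20

Final answer: 20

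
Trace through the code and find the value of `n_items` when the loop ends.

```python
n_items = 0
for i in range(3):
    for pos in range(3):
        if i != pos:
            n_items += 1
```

Let's trace through this code step by step.

Initialize: n_items = 0
Entering loop: for i in range(3):
After iteration 1: i = 0, n_items = 2
After iteration 2: i = 1, n_items = 4
After iteration 3: i = 2, n_items = 6
Loop ends.

Final answer: 6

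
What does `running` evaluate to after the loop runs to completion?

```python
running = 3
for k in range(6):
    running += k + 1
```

Let's trace through this code step by step.

Initialize: running = 3
Entering loop: for k in range(6):
After iteration 1: k = 0, running = 4
After iteration 2: k = 1, running = 6
After iteration 3: k = 2, running = 9
After iteration 4: k = 3, running = 13
After iteration 5: k = 4, running = 18
After iteration 6: k = 5, running = 24
Loop ends.

Final answer: 24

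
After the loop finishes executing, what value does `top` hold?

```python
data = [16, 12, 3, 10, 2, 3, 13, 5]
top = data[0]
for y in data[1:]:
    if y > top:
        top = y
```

Let's trace through this code step by step.

Initialize: data = [16, 12, 3, 10, 2, 3, 13, 5]
Initialize: top = 16
Entering loop: for y in data[1:]:
After iteration 1: y = 12, top = 16
After iteration 2: y = 3, top = 16
After iteration 3: y = 10, top = 16
After iteration 4: y = 2, top = 16
After iteration 5: y = 3, top = 16
After iteration 6: y = 13, top = 16
After iteration 7: y = 5, top = 16
Loop ends.

Final answer: 16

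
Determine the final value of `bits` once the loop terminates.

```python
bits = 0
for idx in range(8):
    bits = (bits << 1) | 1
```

Let's trace through this code step by step.

Initialize: bits = 0
Entering loop: for idx in range(8):
After iteration 1: idx = 0, bits = 1
After iteration 2: idx = 1, bits = 3
After iteration 3: idx = 2, bits = 7
After iteration 4: idx = 3, bits = 15
After iteration 5: idx = 4, bits = 31
After iteration 6: idx = 5, bits = 63
After iteration 7: idx = 6, bits = 127
After iteration 8: idx = 7, bits = 255
Loop ends.

Final answer: 255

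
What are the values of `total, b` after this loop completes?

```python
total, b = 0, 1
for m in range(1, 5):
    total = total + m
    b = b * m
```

Let's trace through this code step by step.

Initialize: total = 0
Initialize: b = 1
Entering loop: for m in range(1, 5):
After iteration 1: m = 1, total = 1, b = 1
After iteration 2: m = 2, total = 3, b = 2
After iteration 3: m = 3, total = 6, b = 6
After iteration 4: m = 4, total = 10, b = 24
Loop ends.

Final answer: 10, 24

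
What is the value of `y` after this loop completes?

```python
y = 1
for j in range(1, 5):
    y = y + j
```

Let's trace through this code step by step.

Initialize: y = 1
Entering loop: for j in range(1, 5):
After iteration 1: j = 1, y = 2
After iteration 2: j = 2, y = 4
After iteration 3: j = 3, y = 7
After iteration 4: j = 4, y = 11
Loop ends.

Final answer: 11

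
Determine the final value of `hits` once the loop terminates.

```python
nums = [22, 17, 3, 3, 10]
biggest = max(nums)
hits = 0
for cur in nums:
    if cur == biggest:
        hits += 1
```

Let's trace through this code step by step.

Initialize: nums = [22, 17, 3, 3, 10]
Initialize: biggest = 22
Initialize: hits = 0
Entering loop: for cur in nums:
After iteration 1: cur = 22, hits = 1
After iteration 2: cur = 17, hits = 1
After iteration 3: cur = 3, hits = 1
After iteration 4: cur = 3, hits = 1
After iteration 5: cur = 10, hits = 1
Loop ends.

Final answer: 1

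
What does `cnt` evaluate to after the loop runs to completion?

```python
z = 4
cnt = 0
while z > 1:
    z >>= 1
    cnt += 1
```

Let's trace through this code step by step.

Initialize: z = 4
Initialize: cnt = 0
Entering loop: while z > 1:
After iteration 1: z = 2, cnt = 1
After iteration 2: z = 1, cnt = 2
Loop ends.

Final answer: 2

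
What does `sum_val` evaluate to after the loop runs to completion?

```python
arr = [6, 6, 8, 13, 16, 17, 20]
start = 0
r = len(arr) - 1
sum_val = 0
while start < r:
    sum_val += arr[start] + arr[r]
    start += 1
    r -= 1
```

Let's trace through this code step by step.

Initialize: arr = [6, 6, 8, 13, 16, 17, 20]
Initialize: start = 0
Initialize: r = 6
Initialize: sum_val = 0
Entering loop: while start < r:
After iteration 1: start = 1, r = 5, sum_val = 26
After iteration 2: start = 2, r = 4, sum_val = 49
After iteration 3: start = 3, r = 3, sum_val = 73
Loop ends.

Final answer: 73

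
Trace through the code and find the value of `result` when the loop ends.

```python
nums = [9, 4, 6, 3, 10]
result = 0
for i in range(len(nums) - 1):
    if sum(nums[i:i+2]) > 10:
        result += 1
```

Let's trace through this code step by step.

Initialize: nums = [9, 4, 6, 3, 10]
Initialize: result = 0
Entering loop: for i in range(len(nums) - 1):
After iteration 1: i = 0, result = 1
After iteration 2: i = 1, result = 1
After iteration 3: i = 2, result = 1
After iteration 4: i = 3, result = 2
Loop ends.

Final answer: 2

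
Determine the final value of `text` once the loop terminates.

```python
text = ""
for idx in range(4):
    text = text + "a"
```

Let's trace through this code step by step.

Initialize: text = ''
Entering loop: for idx in range(4):
After iteration 1: idx = 0, text = 'a'
After iteration 2: idx = 1, text = 'aa'
After iteration 3: idx = 2, text = 'aaa'
After iteration 4: idx = 3, text = 'aaaa'
Loop ends.

Final answer: 'aaaa'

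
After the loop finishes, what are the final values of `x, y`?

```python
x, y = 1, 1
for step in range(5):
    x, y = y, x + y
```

Let's trace through this code step by step.

Initialize: x = 1
Initialize: y = 1
Entering loop: for step in range(5):
After iteration 1: step = 0, x = 1, y = 2
After iteration 2: step = 1, x = 2, y = 3
After iteration 3: step = 2, x = 3, y = 5
After iteration 4: step = 3, x = 5, y = 8
After iteration 5: step = 4, x = 8, y = 13
Loop ends.

Final answer: 8, 13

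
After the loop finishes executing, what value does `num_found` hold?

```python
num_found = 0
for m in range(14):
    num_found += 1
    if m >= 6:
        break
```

Let's trace through this code step by step.

Initialize: num_found = 0
Entering loop: for m in range(14):
After iteration 1: m = 0, num_found = 1
After iteration 2: m = 1, num_found = 2
After iteration 3: m = 2, num_found = 3
After iteration 4: m = 3, num_found = 4
After iteration 5: m = 4, num_found = 5
After iteration 6: m = 5, num_found = 6
After iteration 7: m = 6, num_found = 7
Loop ends.

Final answer: 7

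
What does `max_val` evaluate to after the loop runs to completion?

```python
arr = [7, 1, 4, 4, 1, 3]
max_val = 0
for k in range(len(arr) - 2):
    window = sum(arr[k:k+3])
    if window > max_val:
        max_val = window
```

Let's trace through this code step by step.

Initialize: arr = [7, 1, 4, 4, 1, 3]
Initialize: max_val = 0
Entering loop: for k in range(len(arr) - 2):
After iteration 1: k = 0, max_val = 12, window = 12
After iteration 2: k = 1, max_val = 12, window = 9
After iteration 3: k = 2, max_val = 12, window = 9
After iteration 4: k = 3, max_val = 12, window = 8
Loop ends.

Final answer: 12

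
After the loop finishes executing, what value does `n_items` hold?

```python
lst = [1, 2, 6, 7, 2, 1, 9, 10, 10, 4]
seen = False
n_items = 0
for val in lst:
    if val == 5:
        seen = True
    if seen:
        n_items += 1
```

Let's trace through this code step by step.

Initialize: lst = [1, 2, 6, 7, 2, 1, 9, 10, 10, 4]
Initialize: seen = False
Initialize: n_items = 0
Entering loop: for val in lst:
After iteration 1: val = 1, n_items = 0
After iteration 2: val = 2, n_items = 0
After iteration 3: val = 6, n_items = 0
After iteration 4: val = 7, n_items = 0
After iteration 5: val = 2, n_items = 0
After iteration 6: val = 1, n_items = 0
After iteration 7: val = 9, n_items = 0
After iteration 8: val = 10, n_items = 0
After iteration 9: val = 10, n_items = 0
After iteration 10: val = 4, n_items = 0
Loop ends.

Final answer: 0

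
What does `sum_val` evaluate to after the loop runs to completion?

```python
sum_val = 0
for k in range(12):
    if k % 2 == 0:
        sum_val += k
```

Let's trace through this code step by step.

Initialize: sum_val = 0
Entering loop: for k in range(12):
After iteration 1: k = 0, sum_val = 0
After iteration 2: k = 1, sum_val = 0
After iteration 3: k = 2, sum_val = 2
After iteration 4: k = 3, sum_val = 2
After iteration 5: k = 4, sum_val = 6
After iteration 6: k = 5, sum_val = 6
After iteration 7: k = 6, sum_val = 12
After iteration 8: k = 7, sum_val = 12
After iteration 9: k = 8, sum_val = 20
After iteration 10: k = 9, sum_val = 20
After iteration 11: k = 10, sum_val = 30
After iteration 12: k = 11, sum_val = 30
Loop ends.

Final answer: 30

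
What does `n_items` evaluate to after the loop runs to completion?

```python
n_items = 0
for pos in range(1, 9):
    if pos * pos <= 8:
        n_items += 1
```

Let's trace through this code step by step.

Initialize: n_items = 0
Entering loop: for pos in range(1, 9):
After iteration 1: pos = 1, n_items = 1
After iteration 2: pos = 2, n_items = 2
After iteration 3: pos = 3, n_items = 2
After iteration 4: pos = 4, n_items = 2
After iteration 5: pos = 5, n_items = 2
After iteration 6: pos = 6, n_items = 2
After iteration 7: pos = 7, n_items = 2
After iteration 8: pos = 8, n_items = 2
Loop ends.

Final answer: 2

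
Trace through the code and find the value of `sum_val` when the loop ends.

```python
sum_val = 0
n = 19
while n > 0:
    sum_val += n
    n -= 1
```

Let's trace through this code step by step.

Initialize: sum_val = 0
Initialize: n = 19
Entering loop: while n > 0:
After iteration 1: sum_val = 19, n = 18
After iteration 2: sum_val = 37, n = 17
After iteration 3: sum_val = 54, n = 16
After iteration 4: sum_val = 70, n = 15
After iteration 5: sum_val = 85, n = 14
After iteration 6: sum_val = 99, n = 13
After iteration 7: sum_val = 112, n = 12
After iteration 8: sum_val = 124, n = 11
After iteration 9: sum_val = 135, n = 10
After iteration 10: sum_val = 145, n = 9
After iteration 11: sum_val = 154, n = 8
After iteration 12: sum_val = 162, n = 7
After iteration 13: sum_val = 169, n = 6
After iteration 14: sum_val = 175, n = 5
After iteration 15: sum_val = 180, n = 4
After iteration 16: sum_val = 184, n = 3
After iteration 17: sum_val = 187, n = 2
After iteration 18: sum_val = 189, n = 1
After iteration 19: sum_val = 190, n = 0
Loop ends.

Final answer: 190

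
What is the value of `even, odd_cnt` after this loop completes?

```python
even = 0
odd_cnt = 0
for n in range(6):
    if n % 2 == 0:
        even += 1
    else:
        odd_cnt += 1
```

Let's trace through this code step by step.

Initialize: even = 0
Initialize: odd_cnt = 0
Entering loop: for n in range(6):
After iteration 1: n = 0, even = 1, odd_cnt = 0
After iteration 2: n = 1, even = 1, odd_cnt = 1
After iteration 3: n = 2, even = 2, odd_cnt = 1
After iteration 4: n = 3, even = 2, odd_cnt = 2
After iteration 5: n = 4, even = 3, odd_cnt = 2
After iteration 6: n = 5, even = 3, odd_cnt = 3
Loop ends.

Final answer: 3, 3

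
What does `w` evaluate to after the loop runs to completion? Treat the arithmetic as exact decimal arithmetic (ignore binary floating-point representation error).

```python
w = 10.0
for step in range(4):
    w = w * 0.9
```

Let's trace through this code step by step.

Initialize: w = 10.0
Entering loop: for step in range(4):
After iteration 1: step = 0, w = 9.0
After iteration 2: step = 1, w = 8.1
After iteration 3: step = 2, w = 7.29
After iteration 4: step = 3, w = 6.561
Loop ends.

Final answer: 6.561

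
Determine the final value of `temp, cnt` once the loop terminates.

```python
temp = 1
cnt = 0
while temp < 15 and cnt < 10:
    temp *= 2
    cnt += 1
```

Let's trace through this code step by step.

Initialize: temp = 1
Initialize: cnt = 0
Entering loop: while temp < 15 and cnt < 10:
After iteration 1: temp = 2, cnt = 1
After iteration 2: temp = 4, cnt = 2
After iteration 3: temp = 8, cnt = 3
After iteration 4: temp = 16, cnt = 4
Loop ends.

Final answer: 16, 4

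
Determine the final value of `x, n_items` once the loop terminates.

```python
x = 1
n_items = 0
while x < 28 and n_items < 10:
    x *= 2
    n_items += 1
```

Let's trace through this code step by step.

Initialize: x = 1
Initialize: n_items = 0
Entering loop: while x < 28 and n_items < 10:
After iteration 1: x = 2, n_items = 1
After iteration 2: x = 4, n_items = 2
After iteration 3: x = 8, n_items = 3
After iteration 4: x = 16, n_items = 4
After iteration 5: x = 32, n_items = 5
Loop ends.

Final answer: 32, 5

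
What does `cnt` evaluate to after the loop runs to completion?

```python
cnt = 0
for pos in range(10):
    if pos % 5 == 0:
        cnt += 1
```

Let's trace through this code step by step.

Initialize: cnt = 0
Entering loop: for pos in range(10):
After iteration 1: pos = 0, cnt = 1
After iteration 2: pos = 1, cnt = 1
After iteration 3: pos = 2, cnt = 1
After iteration 4: pos = 3, cnt = 1
After iteration 5: pos = 4, cnt = 1
After iteration 6: pos = 5, cnt = 2
After iteration 7: pos = 6, cnt = 2
After iteration 8: pos = 7, cnt = 2
After iteration 9: pos = 8, cnt = 2
After iteration 10: pos = 9, cnt = 2
Loop ends.

Final answer: 2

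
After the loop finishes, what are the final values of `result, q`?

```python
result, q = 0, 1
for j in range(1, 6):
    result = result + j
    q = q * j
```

Let's trace through this code step by step.

Initialize: result = 0
Initialize: q = 1
Entering loop: for j in range(1, 6):
After iteration 1: j = 1, result = 1, q = 1
After iteration 2: j = 2, result = 3, q = 2
After iteration 3: j = 3, result = 6, q = 6
After iteration 4: j = 4, result = 10, q = 24
After iteration 5: j = 5, result = 15, q = 120
Loop ends.

Final answer: 15, 120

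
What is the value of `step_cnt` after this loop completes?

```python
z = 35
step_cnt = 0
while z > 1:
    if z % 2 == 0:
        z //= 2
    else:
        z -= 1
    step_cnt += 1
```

Let's trace through this code step by step.

Initialize: z = 35
Initialize: step_cnt = 0
Entering loop: while z > 1:
After iteration 1: z = 34, step_cnt = 1
After iteration 2: z = 17, step_cnt = 2
After iteration 3: z = 16, step_cnt = 3
After iteration 4: z = 8, step_cnt = 4
After iteration 5: z = 4, step_cnt = 5
After iteration 6: z = 2, step_cnt = 6
After iteration 7: z = 1, step_cnt = 7
Loop ends.

Final answer: 7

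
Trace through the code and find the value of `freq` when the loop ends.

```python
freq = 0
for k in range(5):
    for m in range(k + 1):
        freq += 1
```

Let's trace through this code step by step.

Initialize: freq = 0
Entering loop: for k in range(5):
After iteration 1: k = 0, freq = 1, m = 0
After iteration 2: k = 1, freq = 3, m = 1
After iteration 3: k = 2, freq = 6, m = 2
After iteration 4: k = 3, freq = 10, m = 3
After iteration 5: k = 4, freq = 15, m = 4
Loop ends.

Final answer: 15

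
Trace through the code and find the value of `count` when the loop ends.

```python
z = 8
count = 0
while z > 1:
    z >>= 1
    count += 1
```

Let's trace through this code step by step.

Initialize: z = 8
Initialize: count = 0
Entering loop: while z > 1:
After iteration 1: z = 4, count = 1
After iteration 2: z = 2, count = 2
After iteration 3: z = 1, count = 3
Loop ends.

Final answer: 3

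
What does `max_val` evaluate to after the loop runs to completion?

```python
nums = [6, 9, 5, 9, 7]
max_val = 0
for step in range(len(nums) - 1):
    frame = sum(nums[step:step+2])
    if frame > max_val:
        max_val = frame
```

Let's trace through this code step by step.

Initialize: nums = [6, 9, 5, 9, 7]
Initialize: max_val = 0
Entering loop: for step in range(len(nums) - 1):
After iteration 1: step = 0, max_val = 15, frame = 15
After iteration 2: step = 1, max_val = 15, frame = 14
After iteration 3: step = 2, max_val = 15, frame = 14
After iteration 4: step = 3, max_val = 16, frame = 16
Loop ends.

Final answer: 16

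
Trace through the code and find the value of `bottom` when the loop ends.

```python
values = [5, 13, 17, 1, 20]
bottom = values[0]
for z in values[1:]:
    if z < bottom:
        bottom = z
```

Let's trace through this code step by step.

Initialize: values = [5, 13, 17, 1, 20]
Initialize: bottom = 5
Entering loop: for z in values[1:]:
After iteration 1: z = 13, bottom = 5
After iteration 2: z = 17, bottom = 5
After iteration 3: z = 1, bottom = 1
After iteration 4: z = 20, bottom = 1
Loop ends.

Final answer: 1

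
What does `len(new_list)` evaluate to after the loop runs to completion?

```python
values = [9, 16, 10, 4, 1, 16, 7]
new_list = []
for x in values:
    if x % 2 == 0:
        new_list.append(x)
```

Let's trace through this code step by step.

Initialize: values = [9, 16, 10, 4, 1, 16, 7]
Initialize: new_list = []
Entering loop: for x in values:
After iteration 1: x = 9, new_list = []
After iteration 2: x = 16, new_list = [16]
After iteration 3: x = 10, new_list = [16, 10]
After iteration 4: x = 4, new_list = [16, 10, 4]
After iteration 5: x = 1, new_list = [16, 10, 4]
After iteration 6: x = 16, new_list = [16, 10, 4, 16]
After iteration 7: x = 7, new_list = [16, 10, 4, 16]
Loop ends.
len(new_list) = 4

Final answer: 4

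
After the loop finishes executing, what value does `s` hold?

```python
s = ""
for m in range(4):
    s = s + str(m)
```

Let's trace through this code step by step.

Initialize: s = ''
Entering loop: for m in range(4):
After iteration 1: m = 0, s = '0'
After iteration 2: m = 1, s = '01'
After iteration 3: m = 2, s = '012'
After iteration 4: m = 3, s = '0123'
Loop ends.

Final answer: '0123'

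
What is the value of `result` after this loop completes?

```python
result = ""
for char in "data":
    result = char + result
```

Let's trace through this code step by step.

Initialize: result = ''
Entering loop: for char in "data":
After iteration 1: char = 'd', result = 'd'
After iteration 2: char = 'a', result = 'ad'
After iteration 3: char = 't', result = 'tad'
After iteration 4: char = 'a', result = 'atad'
Loop ends.

Final answer: 'atad'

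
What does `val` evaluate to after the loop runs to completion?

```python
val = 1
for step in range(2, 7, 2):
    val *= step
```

Let's trace through this code step by step.

Initialize: val = 1
Entering loop: for step in range(2, 7, 2):
After iteration 1: step = 2, val = 2
After iteration 2: step = 4, val = 8
After iteration 3: step = 6, val = 48
Loop ends.

Final answer: 48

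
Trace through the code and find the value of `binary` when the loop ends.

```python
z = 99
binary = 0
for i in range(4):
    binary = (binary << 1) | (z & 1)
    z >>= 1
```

Let's trace through this code step by step.

Initialize: z = 99
Initialize: binary = 0
Entering loop: for i in range(4):
After iteration 1: i = 0, z = 49, binary = 1
After iteration 2: i = 1, z = 24, binary = 3
After iteration 3: i = 2, z = 12, binary = 6
After iteration 4: i = 3, z = 6, binary = 12
Loop ends.

Final answer: 12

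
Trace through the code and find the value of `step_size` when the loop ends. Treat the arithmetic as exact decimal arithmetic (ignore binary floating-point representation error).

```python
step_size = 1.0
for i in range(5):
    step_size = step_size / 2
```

Let's trace through this code step by step.

Initialize: step_size = 1.0
Entering loop: for i in range(5):
After iteration 1: i = 0, step_size = 0.5
After iteration 2: i = 1, step_size = 0.25
After iteration 3: i = 2, step_size = 0.125
After iteration 4: i = 3, step_size = 0.0625
After iteration 5: i = 4, step_size = 0.03125
Loop ends.

Final answer: 0.03125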